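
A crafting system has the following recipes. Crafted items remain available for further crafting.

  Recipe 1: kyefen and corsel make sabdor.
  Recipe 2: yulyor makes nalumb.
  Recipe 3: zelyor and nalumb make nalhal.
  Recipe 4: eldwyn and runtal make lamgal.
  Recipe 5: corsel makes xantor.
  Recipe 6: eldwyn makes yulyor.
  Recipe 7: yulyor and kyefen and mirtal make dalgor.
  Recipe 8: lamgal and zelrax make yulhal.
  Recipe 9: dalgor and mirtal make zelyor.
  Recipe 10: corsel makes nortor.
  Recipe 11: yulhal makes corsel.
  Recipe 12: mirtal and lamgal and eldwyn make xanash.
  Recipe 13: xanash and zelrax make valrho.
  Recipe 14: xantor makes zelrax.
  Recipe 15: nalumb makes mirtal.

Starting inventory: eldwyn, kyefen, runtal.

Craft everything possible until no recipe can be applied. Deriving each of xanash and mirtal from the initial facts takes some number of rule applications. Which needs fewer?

mirtal: Using Recipe 6, eldwyn makes yulyor. yulyor → nalumb (Recipe 2). Using Recipe 15, nalumb makes mirtal. [3 rule applications]
xanash: eldwyn → yulyor (Recipe 6). eldwyn and runtal → lamgal (Recipe 4). yulyor → nalumb (Recipe 2). Using Recipe 15, nalumb makes mirtal. mirtal and lamgal and eldwyn → xanash (Recipe 12). [5 rule applications]
mirtal needs fewer.

mirtal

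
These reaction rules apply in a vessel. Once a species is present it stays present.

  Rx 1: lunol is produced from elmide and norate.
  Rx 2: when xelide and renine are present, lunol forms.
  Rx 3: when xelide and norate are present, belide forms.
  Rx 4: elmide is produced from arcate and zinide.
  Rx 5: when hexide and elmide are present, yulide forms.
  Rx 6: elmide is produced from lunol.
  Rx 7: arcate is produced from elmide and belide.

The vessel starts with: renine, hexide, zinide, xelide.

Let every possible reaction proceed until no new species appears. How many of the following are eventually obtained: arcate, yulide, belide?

xelide and renine present → lunol forms (Rx 2).
lunol present → elmide forms (Rx 6).
hexide and elmide present → yulide forms (Rx 5).
arcate would need elmide and belide (Rx 7), but belide never forms.
yulide: reached.
belide would need xelide and norate (Rx 3), but norate never forms.
Reached: yulide — 1 of the 3.

1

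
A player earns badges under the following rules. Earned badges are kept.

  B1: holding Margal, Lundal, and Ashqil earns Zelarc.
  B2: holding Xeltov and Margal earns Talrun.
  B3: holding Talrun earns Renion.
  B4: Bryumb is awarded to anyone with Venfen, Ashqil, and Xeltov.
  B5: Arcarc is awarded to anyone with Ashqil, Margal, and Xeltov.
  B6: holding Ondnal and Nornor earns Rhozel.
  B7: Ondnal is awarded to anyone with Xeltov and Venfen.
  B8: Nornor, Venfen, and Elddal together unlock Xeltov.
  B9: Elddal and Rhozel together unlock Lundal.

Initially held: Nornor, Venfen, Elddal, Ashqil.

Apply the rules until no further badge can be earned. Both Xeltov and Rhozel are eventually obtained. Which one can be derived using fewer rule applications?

Xeltov: With Nornor, Venfen, and Elddal, Xeltov is earned (B8). [1 rule application]
Rhozel: With Nornor, Venfen, and Elddal, Xeltov is earned (B8). With Xeltov and Venfen, Ondnal is earned (B7). With Ondnal and Nornor, Rhozel is earned (B6). [3 rule applications]
Xeltov needs fewer.

Xeltov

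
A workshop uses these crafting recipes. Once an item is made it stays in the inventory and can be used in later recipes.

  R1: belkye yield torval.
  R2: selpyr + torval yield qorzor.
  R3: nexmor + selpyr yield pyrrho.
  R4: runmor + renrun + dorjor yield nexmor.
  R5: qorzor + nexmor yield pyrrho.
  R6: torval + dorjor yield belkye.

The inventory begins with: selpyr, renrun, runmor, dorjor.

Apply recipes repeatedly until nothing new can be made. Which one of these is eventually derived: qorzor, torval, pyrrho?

runmor + renrun + dorjor → nexmor (R4).
Using R3, nexmor and selpyr make pyrrho.
torval would need belkye (R1), but belkye is never obtained. qorzor would need selpyr and torval (R2), but torval is never obtained.

pyrrho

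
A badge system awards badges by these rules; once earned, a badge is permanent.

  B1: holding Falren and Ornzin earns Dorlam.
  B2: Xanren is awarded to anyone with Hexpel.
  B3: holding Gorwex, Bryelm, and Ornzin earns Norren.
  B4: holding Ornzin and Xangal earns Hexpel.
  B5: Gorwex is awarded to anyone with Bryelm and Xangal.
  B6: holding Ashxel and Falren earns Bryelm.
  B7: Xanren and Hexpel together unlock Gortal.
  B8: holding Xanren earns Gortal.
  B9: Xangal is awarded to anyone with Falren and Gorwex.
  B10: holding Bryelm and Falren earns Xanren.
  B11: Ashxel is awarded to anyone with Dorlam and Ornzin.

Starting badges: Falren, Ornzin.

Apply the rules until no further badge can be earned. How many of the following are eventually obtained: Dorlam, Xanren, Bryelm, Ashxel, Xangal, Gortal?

5

With Falren and Ornzin, Dorlam is earned (B1).
With Dorlam and Ornzin, Ashxel is earned (B11).
With Ashxel and Falren, Bryelm is earned (B6).
With Bryelm and Falren, Xanren is earned (B10).
With Xanren, Gortal is earned (B8).
Dorlam: reached.
Xanren: reached.
Bryelm: reached.
Ashxel: reached.
Xangal would need Falren and Gorwex (B9), but Gorwex is never earned.
Gortal: reached.
Reached: Dorlam, Xanren, Bryelm, Ashxel, and Gortal — 5 of the 6.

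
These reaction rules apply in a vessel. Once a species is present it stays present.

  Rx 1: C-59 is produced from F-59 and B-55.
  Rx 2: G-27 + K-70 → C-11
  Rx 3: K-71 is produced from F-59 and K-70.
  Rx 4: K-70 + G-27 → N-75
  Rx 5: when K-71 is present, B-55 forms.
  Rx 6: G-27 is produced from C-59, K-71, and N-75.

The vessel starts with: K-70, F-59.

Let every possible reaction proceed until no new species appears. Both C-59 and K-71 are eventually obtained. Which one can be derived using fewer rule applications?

K-71

K-71: F-59 and K-70 present → K-71 forms (Rx 3). [1 rule application]
C-59: F-59 and K-70 present → K-71 forms (Rx 3). K-71 present → B-55 forms (Rx 5). F-59 and B-55 present → C-59 forms (Rx 1). [3 rule applications]
K-71 needs fewer.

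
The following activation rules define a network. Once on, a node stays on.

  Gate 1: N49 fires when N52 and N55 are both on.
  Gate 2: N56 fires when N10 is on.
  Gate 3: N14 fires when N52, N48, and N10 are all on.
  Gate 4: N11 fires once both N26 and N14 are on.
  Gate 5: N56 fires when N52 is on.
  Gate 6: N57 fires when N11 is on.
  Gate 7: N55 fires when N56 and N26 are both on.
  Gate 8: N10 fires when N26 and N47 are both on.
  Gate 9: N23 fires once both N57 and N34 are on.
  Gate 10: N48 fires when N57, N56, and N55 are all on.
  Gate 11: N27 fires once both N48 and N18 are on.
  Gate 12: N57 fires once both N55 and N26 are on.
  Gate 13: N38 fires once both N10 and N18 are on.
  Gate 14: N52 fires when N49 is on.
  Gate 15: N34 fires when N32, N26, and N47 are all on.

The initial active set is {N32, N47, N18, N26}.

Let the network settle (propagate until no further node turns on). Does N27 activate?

Yes

Gate 8: N26 and N47 on → N10 on.
Gate 2: N10 on → N56 on.
Gate 7: N56 and N26 on → N55 on.
N55 and N26 are on, so N57 fires (Gate 12).
N57, N56, and N55 are on, so N48 fires (Gate 10).
Gate 11: N48 and N18 on → N27 on.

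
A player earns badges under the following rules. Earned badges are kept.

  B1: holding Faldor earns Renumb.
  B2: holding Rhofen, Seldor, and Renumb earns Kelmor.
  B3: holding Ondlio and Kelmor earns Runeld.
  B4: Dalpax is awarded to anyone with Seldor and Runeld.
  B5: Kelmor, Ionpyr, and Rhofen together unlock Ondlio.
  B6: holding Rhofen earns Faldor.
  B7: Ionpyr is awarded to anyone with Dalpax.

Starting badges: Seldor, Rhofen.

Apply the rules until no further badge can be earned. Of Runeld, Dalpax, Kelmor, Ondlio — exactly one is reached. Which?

Kelmor

With Rhofen, Faldor is earned (B6).
With Faldor, Renumb is earned (B1).
With Rhofen, Seldor, and Renumb, Kelmor is earned (B2).
Dalpax would need Seldor and Runeld (B4), but Runeld is never earned. Ondlio would need Kelmor, Ionpyr, and Rhofen (B5), but Ionpyr is never earned. Runeld would need Ondlio and Kelmor (B3), but Ondlio is never earned.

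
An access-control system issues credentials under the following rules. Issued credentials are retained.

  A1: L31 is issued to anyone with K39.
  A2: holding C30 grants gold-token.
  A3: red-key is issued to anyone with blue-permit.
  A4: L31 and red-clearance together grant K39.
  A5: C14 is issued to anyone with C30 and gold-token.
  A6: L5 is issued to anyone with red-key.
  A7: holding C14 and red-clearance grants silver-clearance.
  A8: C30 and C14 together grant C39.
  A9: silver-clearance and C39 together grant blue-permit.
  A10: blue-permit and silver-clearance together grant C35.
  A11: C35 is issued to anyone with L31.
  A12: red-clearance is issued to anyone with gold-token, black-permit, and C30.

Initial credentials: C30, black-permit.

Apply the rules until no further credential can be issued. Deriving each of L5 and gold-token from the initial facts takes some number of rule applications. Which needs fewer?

gold-token: Holding C30 grants gold-token (A2). [1 rule application]
L5: Holding C30 grants gold-token (A2). Holding C30 and gold-token grants C14 (A5). Holding gold-token, black-permit, and C30 grants red-clearance (A12). Holding C14 and red-clearance grants silver-clearance (A7). Holding C30 and C14 grants C39 (A8). Holding silver-clearance and C39 grants blue-permit (A9). Holding blue-permit grants red-key (A3). Holding red-key grants L5 (A6). [8 rule applications]
gold-token needs fewer.

gold-token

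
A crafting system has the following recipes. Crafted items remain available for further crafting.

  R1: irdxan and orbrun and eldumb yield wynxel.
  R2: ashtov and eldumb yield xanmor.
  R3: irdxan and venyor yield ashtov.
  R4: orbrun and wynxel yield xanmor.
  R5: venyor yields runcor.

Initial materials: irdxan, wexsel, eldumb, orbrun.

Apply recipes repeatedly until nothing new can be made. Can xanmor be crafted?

Yes

Using R1, irdxan, orbrun, and eldumb make wynxel.
orbrun and wynxel → xanmor (R4).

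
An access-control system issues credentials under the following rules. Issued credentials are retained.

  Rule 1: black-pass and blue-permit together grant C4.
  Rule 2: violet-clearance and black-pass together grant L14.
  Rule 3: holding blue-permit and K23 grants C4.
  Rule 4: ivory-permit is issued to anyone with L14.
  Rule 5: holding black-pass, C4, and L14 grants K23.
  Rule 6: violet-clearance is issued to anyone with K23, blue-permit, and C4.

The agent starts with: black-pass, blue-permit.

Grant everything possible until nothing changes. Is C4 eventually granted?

Holding black-pass and blue-permit grants C4 (Rule 1).

Yes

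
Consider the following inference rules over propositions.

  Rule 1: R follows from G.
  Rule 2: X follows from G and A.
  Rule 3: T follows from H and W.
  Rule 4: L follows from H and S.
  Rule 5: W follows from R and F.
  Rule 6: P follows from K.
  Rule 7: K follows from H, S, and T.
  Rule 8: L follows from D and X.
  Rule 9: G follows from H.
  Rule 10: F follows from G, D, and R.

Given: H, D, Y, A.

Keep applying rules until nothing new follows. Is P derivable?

P would need K (Rule 6), but K is never established.

No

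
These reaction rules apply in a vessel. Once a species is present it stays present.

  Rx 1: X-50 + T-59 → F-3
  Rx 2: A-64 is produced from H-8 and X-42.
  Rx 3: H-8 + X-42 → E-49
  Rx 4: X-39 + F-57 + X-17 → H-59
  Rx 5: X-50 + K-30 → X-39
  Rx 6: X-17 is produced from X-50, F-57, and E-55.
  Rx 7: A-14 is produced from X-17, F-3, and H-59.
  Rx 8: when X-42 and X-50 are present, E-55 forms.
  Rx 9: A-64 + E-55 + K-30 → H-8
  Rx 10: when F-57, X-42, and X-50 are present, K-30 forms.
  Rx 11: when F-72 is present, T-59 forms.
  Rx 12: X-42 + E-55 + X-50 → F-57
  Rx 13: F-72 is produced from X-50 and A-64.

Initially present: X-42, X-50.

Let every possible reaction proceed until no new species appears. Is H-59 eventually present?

Yes

X-42 and X-50 present → E-55 forms (Rx 8).
X-42, E-55, and X-50 present → F-57 forms (Rx 12).
X-50, F-57, and E-55 present → X-17 forms (Rx 6).
F-57, X-42, and X-50 present → K-30 forms (Rx 10).
X-50 and K-30 present → X-39 forms (Rx 5).
X-39, F-57, and X-17 present → H-59 forms (Rx 4).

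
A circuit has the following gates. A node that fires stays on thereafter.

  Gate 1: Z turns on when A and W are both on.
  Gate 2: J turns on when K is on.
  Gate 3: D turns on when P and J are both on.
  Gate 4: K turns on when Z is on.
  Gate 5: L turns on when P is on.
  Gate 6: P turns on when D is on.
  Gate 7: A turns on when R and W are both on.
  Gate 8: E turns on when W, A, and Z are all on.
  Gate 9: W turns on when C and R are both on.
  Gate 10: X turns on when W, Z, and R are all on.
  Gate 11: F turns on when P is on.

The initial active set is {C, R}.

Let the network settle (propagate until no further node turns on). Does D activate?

No

D would need P and J (Gate 3), but P never turns on.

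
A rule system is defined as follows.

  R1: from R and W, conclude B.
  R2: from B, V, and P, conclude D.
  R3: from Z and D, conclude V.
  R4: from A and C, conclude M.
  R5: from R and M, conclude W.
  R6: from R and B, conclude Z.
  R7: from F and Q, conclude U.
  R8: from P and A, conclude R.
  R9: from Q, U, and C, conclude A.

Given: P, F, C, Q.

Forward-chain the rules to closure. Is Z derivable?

From F and Q, R7 gives U.
From Q, U, and C, R9 gives A.
P and A hold, so R follows (R8).
A and C hold, so M follows (R4).
R and M hold, so W follows (R5).
R and W hold, so B follows (R1).
From R and B, R6 gives Z.

Yes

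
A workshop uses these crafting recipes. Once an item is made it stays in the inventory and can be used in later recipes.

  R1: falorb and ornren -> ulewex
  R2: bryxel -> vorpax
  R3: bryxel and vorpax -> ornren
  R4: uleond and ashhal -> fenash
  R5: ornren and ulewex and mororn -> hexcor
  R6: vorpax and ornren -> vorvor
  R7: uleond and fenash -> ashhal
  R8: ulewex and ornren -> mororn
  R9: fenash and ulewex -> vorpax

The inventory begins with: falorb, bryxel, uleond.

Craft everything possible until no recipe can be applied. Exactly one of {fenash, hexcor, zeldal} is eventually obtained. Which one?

hexcor

bryxel -> vorpax (R2).
bryxel and vorpax -> ornren (R3).
Using R1, falorb and ornren make ulewex.
Using R8, ulewex and ornren make mororn.
Using R5, ornren, ulewex, and mororn make hexcor.
No rule produces zeldal, and it is not given. fenash would need uleond and ashhal (R4), but ashhal is never obtained.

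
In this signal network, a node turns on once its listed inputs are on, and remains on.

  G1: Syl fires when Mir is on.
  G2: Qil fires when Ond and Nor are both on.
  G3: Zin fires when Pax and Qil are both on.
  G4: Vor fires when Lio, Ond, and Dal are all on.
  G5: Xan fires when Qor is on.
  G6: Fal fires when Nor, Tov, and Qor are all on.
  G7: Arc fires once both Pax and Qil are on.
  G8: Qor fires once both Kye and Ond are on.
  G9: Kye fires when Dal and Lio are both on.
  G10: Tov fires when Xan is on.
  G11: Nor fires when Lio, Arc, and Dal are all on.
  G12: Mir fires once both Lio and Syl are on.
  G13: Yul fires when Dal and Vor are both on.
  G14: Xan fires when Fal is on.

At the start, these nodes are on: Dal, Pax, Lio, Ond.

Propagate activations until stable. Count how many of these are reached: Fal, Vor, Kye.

2

G4: Lio, Ond, and Dal on → Vor on.
Dal and Lio are on, so Kye fires (G9).
Fal would need Nor, Tov, and Qor (G6), but Nor never turns on.
Vor: reached.
Kye: reached.
Reached: Vor and Kye — 2 of the 3.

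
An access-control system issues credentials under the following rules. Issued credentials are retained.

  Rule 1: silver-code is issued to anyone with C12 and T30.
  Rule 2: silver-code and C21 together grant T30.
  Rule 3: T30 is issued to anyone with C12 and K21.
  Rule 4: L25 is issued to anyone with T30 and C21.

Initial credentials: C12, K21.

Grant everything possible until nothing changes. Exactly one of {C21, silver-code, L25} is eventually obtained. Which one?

silver-code

Holding C12 and K21 grants T30 (Rule 3).
Holding C12 and T30 grants silver-code (Rule 1).
No rule produces C21, and it is not given. L25 would need T30 and C21 (Rule 4), but C21 is never granted.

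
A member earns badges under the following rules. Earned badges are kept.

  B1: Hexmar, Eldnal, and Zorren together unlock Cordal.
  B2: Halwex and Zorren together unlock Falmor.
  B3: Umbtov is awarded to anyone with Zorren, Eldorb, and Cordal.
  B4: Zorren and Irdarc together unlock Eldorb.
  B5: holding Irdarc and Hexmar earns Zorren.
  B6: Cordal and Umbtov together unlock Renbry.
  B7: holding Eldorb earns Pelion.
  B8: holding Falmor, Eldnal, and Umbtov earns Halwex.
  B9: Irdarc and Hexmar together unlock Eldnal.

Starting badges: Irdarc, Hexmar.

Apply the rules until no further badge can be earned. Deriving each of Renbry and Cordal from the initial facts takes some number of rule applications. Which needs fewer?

Cordal

Cordal: With Irdarc and Hexmar, Zorren is earned (B5). With Irdarc and Hexmar, Eldnal is earned (B9). With Hexmar, Eldnal, and Zorren, Cordal is earned (B1). [3 rule applications]
Renbry: With Irdarc and Hexmar, Zorren is earned (B5). With Irdarc and Hexmar, Eldnal is earned (B9). With Zorren and Irdarc, Eldorb is earned (B4). With Hexmar, Eldnal, and Zorren, Cordal is earned (B1). With Zorren, Eldorb, and Cordal, Umbtov is earned (B3). With Cordal and Umbtov, Renbry is earned (B6). [6 rule applications]
Cordal needs fewer.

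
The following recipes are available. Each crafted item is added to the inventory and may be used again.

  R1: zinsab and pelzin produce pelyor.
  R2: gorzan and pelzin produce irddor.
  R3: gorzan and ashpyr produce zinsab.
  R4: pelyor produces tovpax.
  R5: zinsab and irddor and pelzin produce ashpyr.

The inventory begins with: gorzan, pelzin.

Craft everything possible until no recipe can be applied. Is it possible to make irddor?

Yes

gorzan and pelzin → irddor (R2).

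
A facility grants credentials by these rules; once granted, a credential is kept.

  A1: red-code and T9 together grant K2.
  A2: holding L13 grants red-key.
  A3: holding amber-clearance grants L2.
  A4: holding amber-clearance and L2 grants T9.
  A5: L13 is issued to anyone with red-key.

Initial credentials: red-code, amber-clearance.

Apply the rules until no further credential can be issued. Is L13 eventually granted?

No

L13 would need red-key (A5), but red-key is never granted.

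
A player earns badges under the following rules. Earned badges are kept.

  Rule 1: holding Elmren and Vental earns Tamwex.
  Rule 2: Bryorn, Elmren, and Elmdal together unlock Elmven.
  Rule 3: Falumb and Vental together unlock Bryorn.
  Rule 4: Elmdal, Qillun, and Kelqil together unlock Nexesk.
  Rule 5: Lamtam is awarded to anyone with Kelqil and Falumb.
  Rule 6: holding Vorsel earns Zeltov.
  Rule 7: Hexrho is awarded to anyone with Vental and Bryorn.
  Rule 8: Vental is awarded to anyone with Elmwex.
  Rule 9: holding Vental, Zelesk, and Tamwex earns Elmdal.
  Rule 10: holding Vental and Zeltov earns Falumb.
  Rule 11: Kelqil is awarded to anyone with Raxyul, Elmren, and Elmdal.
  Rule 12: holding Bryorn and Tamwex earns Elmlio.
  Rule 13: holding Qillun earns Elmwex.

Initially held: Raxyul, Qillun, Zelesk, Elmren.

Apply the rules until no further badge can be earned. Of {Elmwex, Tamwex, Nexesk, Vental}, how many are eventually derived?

With Qillun, Elmwex is earned (Rule 13).
With Elmwex, Vental is earned (Rule 8).
With Elmren and Vental, Tamwex is earned (Rule 1).
With Vental, Zelesk, and Tamwex, Elmdal is earned (Rule 9).
With Raxyul, Elmren, and Elmdal, Kelqil is earned (Rule 11).
With Elmdal, Qillun, and Kelqil, Nexesk is earned (Rule 4).
Elmwex: reached.
Tamwex: reached.
Nexesk: reached.
Vental: reached.
All 4 are reached.

4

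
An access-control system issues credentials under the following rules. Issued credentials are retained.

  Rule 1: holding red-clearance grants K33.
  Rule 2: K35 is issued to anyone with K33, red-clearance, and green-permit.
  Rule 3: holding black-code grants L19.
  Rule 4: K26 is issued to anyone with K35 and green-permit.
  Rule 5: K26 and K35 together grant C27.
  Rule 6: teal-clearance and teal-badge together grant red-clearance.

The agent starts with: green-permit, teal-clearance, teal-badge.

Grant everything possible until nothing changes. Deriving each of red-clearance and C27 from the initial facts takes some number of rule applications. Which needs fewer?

red-clearance

red-clearance: Holding teal-clearance and teal-badge grants red-clearance (Rule 6). [1 rule application]
C27: Holding teal-clearance and teal-badge grants red-clearance (Rule 6). Holding red-clearance grants K33 (Rule 1). Holding K33, red-clearance, and green-permit grants K35 (Rule 2). Holding K35 and green-permit grants K26 (Rule 4). Holding K26 and K35 grants C27 (Rule 5). [5 rule applications]
red-clearance needs fewer.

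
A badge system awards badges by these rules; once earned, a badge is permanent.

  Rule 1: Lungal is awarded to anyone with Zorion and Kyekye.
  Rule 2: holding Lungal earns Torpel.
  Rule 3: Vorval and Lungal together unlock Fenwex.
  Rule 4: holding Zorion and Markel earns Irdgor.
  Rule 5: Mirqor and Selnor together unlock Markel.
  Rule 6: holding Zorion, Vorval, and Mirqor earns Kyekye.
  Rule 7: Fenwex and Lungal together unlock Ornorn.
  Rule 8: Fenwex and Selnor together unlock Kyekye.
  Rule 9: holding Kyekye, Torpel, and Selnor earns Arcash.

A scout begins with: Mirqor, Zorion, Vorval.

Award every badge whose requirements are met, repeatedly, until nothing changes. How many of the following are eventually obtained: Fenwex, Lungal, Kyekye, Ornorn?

With Zorion, Vorval, and Mirqor, Kyekye is earned (Rule 6).
With Zorion and Kyekye, Lungal is earned (Rule 1).
With Vorval and Lungal, Fenwex is earned (Rule 3).
With Fenwex and Lungal, Ornorn is earned (Rule 7).
Fenwex: reached.
Lungal: reached.
Kyekye: reached.
Ornorn: reached.
All 4 are reached.

4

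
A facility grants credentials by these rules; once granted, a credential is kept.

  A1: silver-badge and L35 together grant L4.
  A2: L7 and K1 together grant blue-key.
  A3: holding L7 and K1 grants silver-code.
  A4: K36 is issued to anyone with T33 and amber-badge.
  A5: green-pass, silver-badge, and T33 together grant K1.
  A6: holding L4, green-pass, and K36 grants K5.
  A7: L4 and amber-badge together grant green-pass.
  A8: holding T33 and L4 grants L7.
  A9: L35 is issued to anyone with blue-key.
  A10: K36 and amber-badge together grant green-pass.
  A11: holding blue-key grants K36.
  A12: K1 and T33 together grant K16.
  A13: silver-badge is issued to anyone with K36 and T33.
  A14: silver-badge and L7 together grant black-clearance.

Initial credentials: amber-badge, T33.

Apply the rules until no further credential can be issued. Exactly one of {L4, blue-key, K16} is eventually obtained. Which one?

Holding T33 and amber-badge grants K36 (A4).
Holding K36 and amber-badge grants green-pass (A10).
Holding K36 and T33 grants silver-badge (A13).
Holding green-pass, silver-badge, and T33 grants K1 (A5).
Holding K1 and T33 grants K16 (A12).
L4 would need silver-badge and L35 (A1), but L35 is never granted. blue-key would need L7 and K1 (A2), but L7 is never granted.

K16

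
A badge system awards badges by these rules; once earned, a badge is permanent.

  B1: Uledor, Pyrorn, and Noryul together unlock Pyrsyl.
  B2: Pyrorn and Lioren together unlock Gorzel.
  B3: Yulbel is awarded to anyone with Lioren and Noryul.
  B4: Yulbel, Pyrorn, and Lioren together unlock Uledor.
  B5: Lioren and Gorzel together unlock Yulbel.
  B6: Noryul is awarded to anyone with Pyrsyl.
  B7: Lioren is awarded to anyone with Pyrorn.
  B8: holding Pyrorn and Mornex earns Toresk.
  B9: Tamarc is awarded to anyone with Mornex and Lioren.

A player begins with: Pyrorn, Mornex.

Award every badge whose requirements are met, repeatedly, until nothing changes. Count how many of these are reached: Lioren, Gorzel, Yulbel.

3

With Pyrorn, Lioren is earned (B7).
With Pyrorn and Lioren, Gorzel is earned (B2).
With Lioren and Gorzel, Yulbel is earned (B5).
Lioren: reached.
Gorzel: reached.
Yulbel: reached.
All 3 are reached.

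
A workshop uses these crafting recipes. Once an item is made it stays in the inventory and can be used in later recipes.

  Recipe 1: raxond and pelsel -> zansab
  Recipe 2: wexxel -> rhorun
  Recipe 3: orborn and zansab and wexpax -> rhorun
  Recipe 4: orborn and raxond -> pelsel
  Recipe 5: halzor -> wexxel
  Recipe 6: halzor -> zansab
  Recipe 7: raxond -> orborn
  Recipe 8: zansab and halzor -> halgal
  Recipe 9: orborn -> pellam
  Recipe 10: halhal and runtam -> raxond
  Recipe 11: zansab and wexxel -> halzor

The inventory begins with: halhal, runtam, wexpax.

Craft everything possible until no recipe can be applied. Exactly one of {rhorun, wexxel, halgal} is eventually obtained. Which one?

rhorun

halhal and runtam -> raxond (Recipe 10).
raxond -> orborn (Recipe 7).
orborn and raxond -> pelsel (Recipe 4).
Using Recipe 1, raxond and pelsel make zansab.
Using Recipe 3, orborn, zansab, and wexpax make rhorun.
wexxel would need halzor (Recipe 5), but halzor is never obtained. halgal would need zansab and halzor (Recipe 8), but halzor is never obtained.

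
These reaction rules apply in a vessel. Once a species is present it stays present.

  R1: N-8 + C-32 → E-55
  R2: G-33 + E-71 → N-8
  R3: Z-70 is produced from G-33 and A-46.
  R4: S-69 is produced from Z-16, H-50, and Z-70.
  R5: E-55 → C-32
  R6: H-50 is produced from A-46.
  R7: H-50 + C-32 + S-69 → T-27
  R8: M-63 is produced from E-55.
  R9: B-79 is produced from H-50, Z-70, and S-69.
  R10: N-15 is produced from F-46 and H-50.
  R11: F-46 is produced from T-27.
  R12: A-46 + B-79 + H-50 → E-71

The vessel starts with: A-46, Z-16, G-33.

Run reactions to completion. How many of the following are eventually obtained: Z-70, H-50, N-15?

G-33 and A-46 present → Z-70 forms (R3).
A-46 present → H-50 forms (R6).
Z-70: reached.
H-50: reached.
N-15 would need F-46 and H-50 (R10), but F-46 never forms.
Reached: Z-70 and H-50 — 2 of the 3.

2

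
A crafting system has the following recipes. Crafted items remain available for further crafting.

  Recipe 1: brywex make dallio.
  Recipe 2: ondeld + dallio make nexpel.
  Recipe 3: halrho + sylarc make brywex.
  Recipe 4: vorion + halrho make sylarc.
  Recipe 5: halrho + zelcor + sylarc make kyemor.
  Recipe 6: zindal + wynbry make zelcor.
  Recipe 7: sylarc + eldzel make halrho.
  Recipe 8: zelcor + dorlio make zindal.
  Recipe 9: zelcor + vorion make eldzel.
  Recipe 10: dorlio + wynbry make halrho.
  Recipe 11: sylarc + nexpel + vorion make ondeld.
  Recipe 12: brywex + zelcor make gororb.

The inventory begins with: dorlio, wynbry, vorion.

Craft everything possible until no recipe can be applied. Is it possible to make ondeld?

ondeld would need sylarc, nexpel, and vorion (Recipe 11), but nexpel is never obtained.

No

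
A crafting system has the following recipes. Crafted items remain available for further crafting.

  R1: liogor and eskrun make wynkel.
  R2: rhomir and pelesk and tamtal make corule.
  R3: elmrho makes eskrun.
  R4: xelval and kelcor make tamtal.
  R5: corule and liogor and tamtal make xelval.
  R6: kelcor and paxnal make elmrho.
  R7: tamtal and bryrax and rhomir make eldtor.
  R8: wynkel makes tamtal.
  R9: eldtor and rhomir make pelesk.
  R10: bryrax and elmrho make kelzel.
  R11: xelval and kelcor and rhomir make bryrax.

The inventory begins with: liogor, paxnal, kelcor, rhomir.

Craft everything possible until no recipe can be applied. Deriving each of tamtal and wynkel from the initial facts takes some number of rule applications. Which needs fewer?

wynkel

wynkel: kelcor and paxnal → elmrho (R6). Using R3, elmrho makes eskrun. liogor and eskrun → wynkel (R1). [3 rule applications]
tamtal: kelcor and paxnal → elmrho (R6). Using R3, elmrho makes eskrun. Using R1, liogor and eskrun make wynkel. wynkel → tamtal (R8). [4 rule applications]
wynkel needs fewer.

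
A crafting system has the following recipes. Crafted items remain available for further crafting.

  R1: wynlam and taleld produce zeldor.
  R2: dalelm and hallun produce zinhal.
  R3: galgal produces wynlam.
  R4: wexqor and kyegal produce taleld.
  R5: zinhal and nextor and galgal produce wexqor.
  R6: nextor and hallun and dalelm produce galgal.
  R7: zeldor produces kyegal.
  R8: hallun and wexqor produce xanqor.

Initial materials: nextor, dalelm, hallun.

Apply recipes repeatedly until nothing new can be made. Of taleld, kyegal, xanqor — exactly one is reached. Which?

Using R6, nextor, hallun, and dalelm make galgal.
Using R2, dalelm and hallun make zinhal.
zinhal and nextor and galgal → wexqor (R5).
Using R8, hallun and wexqor make xanqor.
kyegal would need zeldor (R7), but zeldor is never obtained. taleld would need wexqor and kyegal (R4), but kyegal is never obtained.

xanqor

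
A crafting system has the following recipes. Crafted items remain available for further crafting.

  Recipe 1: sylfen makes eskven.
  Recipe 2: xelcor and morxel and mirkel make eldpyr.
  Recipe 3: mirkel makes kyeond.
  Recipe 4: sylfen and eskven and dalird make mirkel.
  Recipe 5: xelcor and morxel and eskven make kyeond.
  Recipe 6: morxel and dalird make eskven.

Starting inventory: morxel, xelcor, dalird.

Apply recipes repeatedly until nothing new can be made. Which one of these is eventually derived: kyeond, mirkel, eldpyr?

kyeond

Using Recipe 6, morxel and dalird make eskven.
xelcor and morxel and eskven → kyeond (Recipe 5).
mirkel would need sylfen, eskven, and dalird (Recipe 4), but sylfen is never obtained. eldpyr would need xelcor, morxel, and mirkel (Recipe 2), but mirkel is never obtained.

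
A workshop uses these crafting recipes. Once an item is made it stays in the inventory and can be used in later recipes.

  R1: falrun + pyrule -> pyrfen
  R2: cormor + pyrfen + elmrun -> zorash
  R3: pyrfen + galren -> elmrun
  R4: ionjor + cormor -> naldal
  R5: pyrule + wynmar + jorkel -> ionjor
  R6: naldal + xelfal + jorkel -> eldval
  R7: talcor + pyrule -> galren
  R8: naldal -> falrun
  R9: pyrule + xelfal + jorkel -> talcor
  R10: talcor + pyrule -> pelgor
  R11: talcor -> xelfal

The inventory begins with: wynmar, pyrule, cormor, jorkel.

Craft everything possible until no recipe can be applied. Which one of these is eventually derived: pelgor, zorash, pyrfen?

pyrfen

pyrule + wynmar + jorkel -> ionjor (R5).
ionjor + cormor -> naldal (R4).
Using R8, naldal makes falrun.
Using R1, falrun and pyrule make pyrfen.
zorash would need cormor, pyrfen, and elmrun (R2), but elmrun is never obtained. pelgor would need talcor and pyrule (R10), but talcor is never obtained.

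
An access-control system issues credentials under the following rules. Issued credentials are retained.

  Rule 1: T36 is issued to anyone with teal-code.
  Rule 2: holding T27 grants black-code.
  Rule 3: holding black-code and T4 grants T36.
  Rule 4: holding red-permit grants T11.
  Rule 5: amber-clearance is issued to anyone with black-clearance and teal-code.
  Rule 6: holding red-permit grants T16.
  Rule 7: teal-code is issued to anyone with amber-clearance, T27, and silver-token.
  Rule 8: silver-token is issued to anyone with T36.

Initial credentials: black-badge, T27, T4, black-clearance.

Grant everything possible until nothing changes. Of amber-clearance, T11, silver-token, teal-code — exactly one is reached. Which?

Holding T27 grants black-code (Rule 2).
Holding black-code and T4 grants T36 (Rule 3).
Holding T36 grants silver-token (Rule 8).
teal-code would need amber-clearance, T27, and silver-token (Rule 7), but amber-clearance is never granted. T11 would need red-permit (Rule 4), but red-permit is never granted. amber-clearance would need black-clearance and teal-code (Rule 5), but teal-code is never granted.

silver-token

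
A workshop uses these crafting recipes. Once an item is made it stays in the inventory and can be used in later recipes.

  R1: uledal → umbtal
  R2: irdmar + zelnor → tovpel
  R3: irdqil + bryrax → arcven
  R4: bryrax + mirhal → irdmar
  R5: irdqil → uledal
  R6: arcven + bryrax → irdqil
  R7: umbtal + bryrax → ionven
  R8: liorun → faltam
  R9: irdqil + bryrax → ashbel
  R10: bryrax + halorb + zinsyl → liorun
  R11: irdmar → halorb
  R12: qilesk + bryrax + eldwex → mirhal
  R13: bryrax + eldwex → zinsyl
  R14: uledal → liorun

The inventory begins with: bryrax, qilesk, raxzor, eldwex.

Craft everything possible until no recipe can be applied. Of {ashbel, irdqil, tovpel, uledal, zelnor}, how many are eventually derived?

ashbel would need irdqil and bryrax (R9), but irdqil is never obtained.
irdqil would need arcven and bryrax (R6), but arcven is never obtained.
tovpel would need irdmar and zelnor (R2), but zelnor is never obtained.
uledal would need irdqil (R5), but irdqil is never obtained.
No rule produces zelnor, and it is not given.
None of the 5 are reached.

0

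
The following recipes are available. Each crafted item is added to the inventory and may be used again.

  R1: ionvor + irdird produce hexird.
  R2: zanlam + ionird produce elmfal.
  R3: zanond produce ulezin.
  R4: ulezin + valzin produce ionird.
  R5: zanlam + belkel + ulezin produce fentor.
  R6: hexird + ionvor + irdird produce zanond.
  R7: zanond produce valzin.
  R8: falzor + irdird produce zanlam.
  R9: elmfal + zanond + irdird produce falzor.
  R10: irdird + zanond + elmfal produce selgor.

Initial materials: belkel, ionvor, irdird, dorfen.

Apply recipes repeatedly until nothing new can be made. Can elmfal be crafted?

No

elmfal would need zanlam and ionird (R2), but zanlam is never obtained.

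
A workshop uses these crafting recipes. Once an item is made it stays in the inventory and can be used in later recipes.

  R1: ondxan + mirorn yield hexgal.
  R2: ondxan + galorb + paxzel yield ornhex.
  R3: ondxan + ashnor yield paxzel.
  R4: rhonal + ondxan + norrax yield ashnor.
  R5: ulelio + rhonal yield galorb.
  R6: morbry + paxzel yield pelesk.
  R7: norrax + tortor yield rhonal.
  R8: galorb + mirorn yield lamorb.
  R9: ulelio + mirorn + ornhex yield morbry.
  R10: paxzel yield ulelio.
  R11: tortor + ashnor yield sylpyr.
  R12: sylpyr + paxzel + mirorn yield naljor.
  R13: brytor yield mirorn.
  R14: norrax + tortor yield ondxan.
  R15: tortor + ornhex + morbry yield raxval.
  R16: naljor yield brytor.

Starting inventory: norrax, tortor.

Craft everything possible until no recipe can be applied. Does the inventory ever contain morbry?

No

morbry would need ulelio, mirorn, and ornhex (R9), but mirorn is never obtained.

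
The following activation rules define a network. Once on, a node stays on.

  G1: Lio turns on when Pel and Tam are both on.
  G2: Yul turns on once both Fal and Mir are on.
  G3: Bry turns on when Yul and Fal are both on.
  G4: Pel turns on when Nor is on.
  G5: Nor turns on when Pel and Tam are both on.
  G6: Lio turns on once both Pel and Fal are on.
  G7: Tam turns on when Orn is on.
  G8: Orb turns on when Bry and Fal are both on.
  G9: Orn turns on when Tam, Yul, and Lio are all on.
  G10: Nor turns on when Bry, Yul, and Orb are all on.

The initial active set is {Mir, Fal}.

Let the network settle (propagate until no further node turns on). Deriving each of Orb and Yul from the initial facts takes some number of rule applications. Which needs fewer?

Yul: G2: Fal and Mir on → Yul on. [1 rule application]
Orb: Fal and Mir are on, so Yul turns on (G2). G3: Yul and Fal on → Bry on. Bry and Fal are on, so Orb turns on (G8). [3 rule applications]
Yul needs fewer.

Yul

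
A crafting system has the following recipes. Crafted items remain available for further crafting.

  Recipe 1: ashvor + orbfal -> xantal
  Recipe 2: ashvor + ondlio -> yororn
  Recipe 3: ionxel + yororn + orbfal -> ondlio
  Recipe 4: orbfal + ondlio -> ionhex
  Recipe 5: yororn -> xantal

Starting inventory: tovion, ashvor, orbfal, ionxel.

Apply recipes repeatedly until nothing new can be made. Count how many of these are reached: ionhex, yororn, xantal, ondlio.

1

ashvor + orbfal -> xantal (Recipe 1).
ionhex would need orbfal and ondlio (Recipe 4), but ondlio is never obtained.
yororn would need ashvor and ondlio (Recipe 2), but ondlio is never obtained.
xantal: reached.
ondlio would need ionxel, yororn, and orbfal (Recipe 3), but yororn is never obtained.
Reached: xantal — 1 of the 4.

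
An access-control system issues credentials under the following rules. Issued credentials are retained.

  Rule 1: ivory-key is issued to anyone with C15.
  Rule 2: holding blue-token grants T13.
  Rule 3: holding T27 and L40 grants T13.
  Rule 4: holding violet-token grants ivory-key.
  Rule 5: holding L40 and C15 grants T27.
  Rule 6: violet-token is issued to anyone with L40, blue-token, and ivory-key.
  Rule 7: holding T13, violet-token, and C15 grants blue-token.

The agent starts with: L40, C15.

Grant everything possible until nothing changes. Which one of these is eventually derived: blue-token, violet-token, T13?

T13

Holding L40 and C15 grants T27 (Rule 5).
Holding T27 and L40 grants T13 (Rule 3).
blue-token would need T13, violet-token, and C15 (Rule 7), but violet-token is never granted. violet-token would need L40, blue-token, and ivory-key (Rule 6), but blue-token is never granted.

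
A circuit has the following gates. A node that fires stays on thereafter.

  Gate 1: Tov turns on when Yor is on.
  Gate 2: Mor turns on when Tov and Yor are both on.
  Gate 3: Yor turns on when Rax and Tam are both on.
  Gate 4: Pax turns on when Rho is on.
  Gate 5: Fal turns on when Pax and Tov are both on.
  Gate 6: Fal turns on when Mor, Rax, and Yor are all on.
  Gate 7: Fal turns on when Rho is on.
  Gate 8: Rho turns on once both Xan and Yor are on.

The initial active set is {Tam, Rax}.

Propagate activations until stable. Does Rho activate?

Rho would need Xan and Yor (Gate 8), but Xan never turns on.

No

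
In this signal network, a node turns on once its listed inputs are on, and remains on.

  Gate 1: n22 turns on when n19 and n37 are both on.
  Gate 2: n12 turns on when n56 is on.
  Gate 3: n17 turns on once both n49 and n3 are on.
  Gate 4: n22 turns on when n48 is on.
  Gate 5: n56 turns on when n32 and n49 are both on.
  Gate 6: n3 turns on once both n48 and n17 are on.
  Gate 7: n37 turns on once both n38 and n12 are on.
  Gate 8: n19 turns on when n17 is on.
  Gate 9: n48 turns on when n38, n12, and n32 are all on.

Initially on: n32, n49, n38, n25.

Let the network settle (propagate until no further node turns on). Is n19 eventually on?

No

n19 would need n17 (Gate 8), but n17 never turns on.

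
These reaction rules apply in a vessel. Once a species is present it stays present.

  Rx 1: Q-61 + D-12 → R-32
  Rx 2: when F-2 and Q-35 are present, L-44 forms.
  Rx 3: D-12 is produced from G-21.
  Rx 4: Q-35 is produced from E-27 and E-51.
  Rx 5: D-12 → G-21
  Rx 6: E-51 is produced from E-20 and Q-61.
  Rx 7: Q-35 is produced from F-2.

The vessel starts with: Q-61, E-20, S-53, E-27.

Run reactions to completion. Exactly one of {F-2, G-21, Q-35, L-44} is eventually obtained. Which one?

E-20 and Q-61 present → E-51 forms (Rx 6).
E-27 and E-51 present → Q-35 forms (Rx 4).
No rule produces F-2, and it is not given. G-21 would need D-12 (Rx 5), but D-12 never forms. L-44 would need F-2 and Q-35 (Rx 2), but F-2 never forms.

Q-35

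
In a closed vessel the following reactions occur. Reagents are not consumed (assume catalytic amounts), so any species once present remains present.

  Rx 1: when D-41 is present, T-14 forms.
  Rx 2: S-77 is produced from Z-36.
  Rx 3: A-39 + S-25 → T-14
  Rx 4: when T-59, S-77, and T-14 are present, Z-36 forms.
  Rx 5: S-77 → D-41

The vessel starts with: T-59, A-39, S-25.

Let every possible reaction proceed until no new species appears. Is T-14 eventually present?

Yes

A-39 and S-25 present → T-14 forms (Rx 3).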